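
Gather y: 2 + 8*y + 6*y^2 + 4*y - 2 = 6*y^2 + 12*y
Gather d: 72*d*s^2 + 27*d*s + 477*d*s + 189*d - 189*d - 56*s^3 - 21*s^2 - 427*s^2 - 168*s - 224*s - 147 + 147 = d*(72*s^2 + 504*s) - 56*s^3 - 448*s^2 - 392*s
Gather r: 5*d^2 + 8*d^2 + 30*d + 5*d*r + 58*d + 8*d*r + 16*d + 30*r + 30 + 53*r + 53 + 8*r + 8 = 13*d^2 + 104*d + r*(13*d + 91) + 91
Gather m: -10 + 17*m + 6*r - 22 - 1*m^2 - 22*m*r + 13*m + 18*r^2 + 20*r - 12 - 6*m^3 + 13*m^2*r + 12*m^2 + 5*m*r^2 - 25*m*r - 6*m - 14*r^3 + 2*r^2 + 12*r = -6*m^3 + m^2*(13*r + 11) + m*(5*r^2 - 47*r + 24) - 14*r^3 + 20*r^2 + 38*r - 44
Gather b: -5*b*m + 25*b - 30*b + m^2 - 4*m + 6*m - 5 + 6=b*(-5*m - 5) + m^2 + 2*m + 1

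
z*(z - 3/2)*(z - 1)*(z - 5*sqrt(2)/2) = z^4 - 5*sqrt(2)*z^3/2 - 5*z^3/2 + 3*z^2/2 + 25*sqrt(2)*z^2/4 - 15*sqrt(2)*z/4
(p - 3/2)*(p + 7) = p^2 + 11*p/2 - 21/2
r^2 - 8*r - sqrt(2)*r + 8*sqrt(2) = (r - 8)*(r - sqrt(2))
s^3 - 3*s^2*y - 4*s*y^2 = s*(s - 4*y)*(s + y)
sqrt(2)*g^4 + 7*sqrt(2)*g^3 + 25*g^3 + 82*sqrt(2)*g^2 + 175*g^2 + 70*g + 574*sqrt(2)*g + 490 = (g + 7)*(g + 5*sqrt(2))*(g + 7*sqrt(2))*(sqrt(2)*g + 1)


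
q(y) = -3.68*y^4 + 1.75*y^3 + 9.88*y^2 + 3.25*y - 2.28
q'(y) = -14.72*y^3 + 5.25*y^2 + 19.76*y + 3.25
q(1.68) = 10.05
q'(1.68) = -18.53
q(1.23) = 11.50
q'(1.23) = 8.11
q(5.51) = -2783.65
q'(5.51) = -2190.90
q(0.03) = -2.17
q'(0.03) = 3.85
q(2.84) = -112.67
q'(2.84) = -235.47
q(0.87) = 7.07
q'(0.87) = 14.72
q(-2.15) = -59.62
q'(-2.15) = 131.33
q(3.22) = -226.56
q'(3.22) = -370.13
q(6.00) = -4018.38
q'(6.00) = -2868.71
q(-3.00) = -268.44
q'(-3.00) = 388.66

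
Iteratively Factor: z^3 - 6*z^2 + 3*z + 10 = (z - 5)*(z^2 - z - 2) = (z - 5)*(z - 2)*(z + 1)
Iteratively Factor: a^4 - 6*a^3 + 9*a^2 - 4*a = (a - 1)*(a^3 - 5*a^2 + 4*a) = a*(a - 1)*(a^2 - 5*a + 4) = a*(a - 4)*(a - 1)*(a - 1)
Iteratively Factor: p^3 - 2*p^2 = (p)*(p^2 - 2*p) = p*(p - 2)*(p)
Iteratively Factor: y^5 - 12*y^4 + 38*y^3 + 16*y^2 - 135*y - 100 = (y + 1)*(y^4 - 13*y^3 + 51*y^2 - 35*y - 100) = (y + 1)^2*(y^3 - 14*y^2 + 65*y - 100) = (y - 5)*(y + 1)^2*(y^2 - 9*y + 20) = (y - 5)^2*(y + 1)^2*(y - 4)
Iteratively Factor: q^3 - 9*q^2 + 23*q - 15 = (q - 1)*(q^2 - 8*q + 15) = (q - 5)*(q - 1)*(q - 3)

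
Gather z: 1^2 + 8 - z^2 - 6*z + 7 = -z^2 - 6*z + 16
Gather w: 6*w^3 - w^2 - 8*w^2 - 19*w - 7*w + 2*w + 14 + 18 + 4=6*w^3 - 9*w^2 - 24*w + 36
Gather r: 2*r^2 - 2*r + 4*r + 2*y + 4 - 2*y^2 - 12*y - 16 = 2*r^2 + 2*r - 2*y^2 - 10*y - 12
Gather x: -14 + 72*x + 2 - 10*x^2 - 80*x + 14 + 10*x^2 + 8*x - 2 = 0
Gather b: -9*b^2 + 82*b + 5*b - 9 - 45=-9*b^2 + 87*b - 54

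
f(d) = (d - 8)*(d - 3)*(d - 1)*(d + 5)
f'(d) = (d - 8)*(d - 3)*(d - 1) + (d - 8)*(d - 3)*(d + 5) + (d - 8)*(d - 1)*(d + 5) + (d - 3)*(d - 1)*(d + 5) = 4*d^3 - 21*d^2 - 50*d + 151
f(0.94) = -5.18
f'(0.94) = 88.77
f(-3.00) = -528.00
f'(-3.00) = 4.00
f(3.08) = -6.61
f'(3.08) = -85.34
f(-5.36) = 255.72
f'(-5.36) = -800.28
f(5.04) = -244.93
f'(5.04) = -122.34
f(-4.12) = -388.81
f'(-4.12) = -279.20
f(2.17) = 40.59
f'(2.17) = -15.51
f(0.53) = -47.96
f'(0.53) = 119.20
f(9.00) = 672.00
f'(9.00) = 916.00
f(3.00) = 0.00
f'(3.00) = -80.00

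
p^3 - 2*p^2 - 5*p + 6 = (p - 3)*(p - 1)*(p + 2)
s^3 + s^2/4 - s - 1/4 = (s - 1)*(s + 1/4)*(s + 1)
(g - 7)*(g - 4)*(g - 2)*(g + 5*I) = g^4 - 13*g^3 + 5*I*g^3 + 50*g^2 - 65*I*g^2 - 56*g + 250*I*g - 280*I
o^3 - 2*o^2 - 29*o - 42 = (o - 7)*(o + 2)*(o + 3)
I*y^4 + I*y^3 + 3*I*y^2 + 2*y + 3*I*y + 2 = (y + 1)*(y - I)*(y + 2*I)*(I*y + 1)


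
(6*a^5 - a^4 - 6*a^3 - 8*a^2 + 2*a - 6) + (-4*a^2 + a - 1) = 6*a^5 - a^4 - 6*a^3 - 12*a^2 + 3*a - 7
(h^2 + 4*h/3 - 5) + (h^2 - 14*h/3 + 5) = 2*h^2 - 10*h/3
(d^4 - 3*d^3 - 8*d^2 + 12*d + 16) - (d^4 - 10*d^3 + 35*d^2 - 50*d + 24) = 7*d^3 - 43*d^2 + 62*d - 8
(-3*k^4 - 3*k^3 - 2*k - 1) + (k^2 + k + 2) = -3*k^4 - 3*k^3 + k^2 - k + 1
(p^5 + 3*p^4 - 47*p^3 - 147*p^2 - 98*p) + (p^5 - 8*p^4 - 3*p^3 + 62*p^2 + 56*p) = 2*p^5 - 5*p^4 - 50*p^3 - 85*p^2 - 42*p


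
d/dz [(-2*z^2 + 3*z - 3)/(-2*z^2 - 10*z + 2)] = (13*z^2 - 10*z - 12)/(2*(z^4 + 10*z^3 + 23*z^2 - 10*z + 1))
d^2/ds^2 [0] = 0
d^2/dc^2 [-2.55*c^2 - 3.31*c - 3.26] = -5.10000000000000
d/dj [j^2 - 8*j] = 2*j - 8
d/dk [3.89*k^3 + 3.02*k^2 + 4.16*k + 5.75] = 11.67*k^2 + 6.04*k + 4.16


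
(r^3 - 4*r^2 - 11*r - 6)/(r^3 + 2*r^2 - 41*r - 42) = (r + 1)/(r + 7)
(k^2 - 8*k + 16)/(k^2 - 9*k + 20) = (k - 4)/(k - 5)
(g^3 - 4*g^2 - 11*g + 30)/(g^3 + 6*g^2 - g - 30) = (g - 5)/(g + 5)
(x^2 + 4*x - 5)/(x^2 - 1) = (x + 5)/(x + 1)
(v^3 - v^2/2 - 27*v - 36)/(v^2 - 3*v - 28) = (v^2 - 9*v/2 - 9)/(v - 7)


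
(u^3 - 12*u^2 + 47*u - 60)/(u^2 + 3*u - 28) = (u^2 - 8*u + 15)/(u + 7)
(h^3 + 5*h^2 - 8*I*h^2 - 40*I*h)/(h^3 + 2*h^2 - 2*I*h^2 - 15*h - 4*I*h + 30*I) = h*(h - 8*I)/(h^2 - h*(3 + 2*I) + 6*I)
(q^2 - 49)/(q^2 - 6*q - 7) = (q + 7)/(q + 1)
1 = 1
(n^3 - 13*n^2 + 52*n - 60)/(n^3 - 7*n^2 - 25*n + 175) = (n^2 - 8*n + 12)/(n^2 - 2*n - 35)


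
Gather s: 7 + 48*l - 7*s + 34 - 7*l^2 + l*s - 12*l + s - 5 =-7*l^2 + 36*l + s*(l - 6) + 36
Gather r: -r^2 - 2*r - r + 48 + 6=-r^2 - 3*r + 54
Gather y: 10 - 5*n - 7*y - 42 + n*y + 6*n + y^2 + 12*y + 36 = n + y^2 + y*(n + 5) + 4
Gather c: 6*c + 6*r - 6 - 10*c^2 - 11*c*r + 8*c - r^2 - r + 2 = -10*c^2 + c*(14 - 11*r) - r^2 + 5*r - 4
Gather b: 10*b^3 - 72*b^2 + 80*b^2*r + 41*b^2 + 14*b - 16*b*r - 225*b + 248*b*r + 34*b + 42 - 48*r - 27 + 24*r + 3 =10*b^3 + b^2*(80*r - 31) + b*(232*r - 177) - 24*r + 18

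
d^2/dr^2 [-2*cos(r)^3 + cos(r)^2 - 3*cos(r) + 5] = 18*cos(r)^3 - 4*cos(r)^2 - 9*cos(r) + 2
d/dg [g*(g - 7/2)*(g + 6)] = 3*g^2 + 5*g - 21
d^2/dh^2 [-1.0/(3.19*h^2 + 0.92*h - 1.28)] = (20.3522*h^2 + 5.8696*h - 1.0*(6.38*h + 0.92)*(12.76*h + 1.84) - 8.1664)/(3.19*h^2 + 0.92*h - 1.28)^3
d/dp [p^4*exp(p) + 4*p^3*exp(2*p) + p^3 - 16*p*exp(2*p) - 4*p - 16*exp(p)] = p^4*exp(p) + 8*p^3*exp(2*p) + 4*p^3*exp(p) + 12*p^2*exp(2*p) + 3*p^2 - 32*p*exp(2*p) - 16*exp(2*p) - 16*exp(p) - 4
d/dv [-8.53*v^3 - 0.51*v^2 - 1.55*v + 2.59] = -25.59*v^2 - 1.02*v - 1.55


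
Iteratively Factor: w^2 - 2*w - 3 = (w - 3)*(w + 1)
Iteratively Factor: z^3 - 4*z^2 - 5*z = (z + 1)*(z^2 - 5*z) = z*(z + 1)*(z - 5)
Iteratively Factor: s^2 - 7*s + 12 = (s - 3)*(s - 4)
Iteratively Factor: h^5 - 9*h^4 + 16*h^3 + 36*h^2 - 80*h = (h - 4)*(h^4 - 5*h^3 - 4*h^2 + 20*h) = (h - 5)*(h - 4)*(h^3 - 4*h) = (h - 5)*(h - 4)*(h - 2)*(h^2 + 2*h) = h*(h - 5)*(h - 4)*(h - 2)*(h + 2)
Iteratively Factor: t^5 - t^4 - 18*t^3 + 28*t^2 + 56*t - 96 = (t + 2)*(t^4 - 3*t^3 - 12*t^2 + 52*t - 48) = (t + 2)*(t + 4)*(t^3 - 7*t^2 + 16*t - 12) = (t - 3)*(t + 2)*(t + 4)*(t^2 - 4*t + 4) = (t - 3)*(t - 2)*(t + 2)*(t + 4)*(t - 2)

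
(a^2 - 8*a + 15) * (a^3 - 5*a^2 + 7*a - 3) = a^5 - 13*a^4 + 62*a^3 - 134*a^2 + 129*a - 45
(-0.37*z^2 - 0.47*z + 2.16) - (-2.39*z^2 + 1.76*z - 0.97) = 2.02*z^2 - 2.23*z + 3.13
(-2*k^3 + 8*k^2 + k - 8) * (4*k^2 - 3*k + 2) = -8*k^5 + 38*k^4 - 24*k^3 - 19*k^2 + 26*k - 16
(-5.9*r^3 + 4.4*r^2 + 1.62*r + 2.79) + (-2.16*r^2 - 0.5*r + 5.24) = -5.9*r^3 + 2.24*r^2 + 1.12*r + 8.03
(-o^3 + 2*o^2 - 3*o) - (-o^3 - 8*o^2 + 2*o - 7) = 10*o^2 - 5*o + 7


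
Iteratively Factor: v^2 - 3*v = (v)*(v - 3)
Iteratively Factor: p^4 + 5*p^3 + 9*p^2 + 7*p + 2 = (p + 1)*(p^3 + 4*p^2 + 5*p + 2) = (p + 1)^2*(p^2 + 3*p + 2) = (p + 1)^3*(p + 2)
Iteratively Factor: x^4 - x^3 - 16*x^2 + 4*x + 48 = (x - 2)*(x^3 + x^2 - 14*x - 24) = (x - 2)*(x + 2)*(x^2 - x - 12) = (x - 2)*(x + 2)*(x + 3)*(x - 4)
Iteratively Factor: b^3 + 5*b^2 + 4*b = (b)*(b^2 + 5*b + 4) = b*(b + 1)*(b + 4)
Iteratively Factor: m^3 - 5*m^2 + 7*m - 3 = (m - 1)*(m^2 - 4*m + 3) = (m - 1)^2*(m - 3)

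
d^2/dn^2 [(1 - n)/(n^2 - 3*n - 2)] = 2*((n - 1)*(2*n - 3)^2 + (3*n - 4)*(-n^2 + 3*n + 2))/(-n^2 + 3*n + 2)^3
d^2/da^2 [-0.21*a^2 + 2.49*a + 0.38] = -0.420000000000000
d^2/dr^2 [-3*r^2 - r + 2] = -6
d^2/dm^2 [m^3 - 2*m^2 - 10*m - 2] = 6*m - 4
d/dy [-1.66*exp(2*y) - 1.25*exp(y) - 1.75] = (-3.32*exp(y) - 1.25)*exp(y)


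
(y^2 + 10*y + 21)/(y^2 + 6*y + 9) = (y + 7)/(y + 3)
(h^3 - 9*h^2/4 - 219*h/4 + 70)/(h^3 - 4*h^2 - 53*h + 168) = (h - 5/4)/(h - 3)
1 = 1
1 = 1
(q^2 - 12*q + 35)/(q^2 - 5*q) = (q - 7)/q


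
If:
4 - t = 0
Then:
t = 4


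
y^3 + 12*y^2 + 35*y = y*(y + 5)*(y + 7)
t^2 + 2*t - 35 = (t - 5)*(t + 7)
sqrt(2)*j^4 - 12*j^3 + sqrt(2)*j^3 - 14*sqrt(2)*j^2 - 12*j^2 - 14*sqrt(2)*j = j*(j - 7*sqrt(2))*(j + sqrt(2))*(sqrt(2)*j + sqrt(2))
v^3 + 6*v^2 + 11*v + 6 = (v + 1)*(v + 2)*(v + 3)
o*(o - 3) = o^2 - 3*o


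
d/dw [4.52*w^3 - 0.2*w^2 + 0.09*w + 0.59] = 13.56*w^2 - 0.4*w + 0.09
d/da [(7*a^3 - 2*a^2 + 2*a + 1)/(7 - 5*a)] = (-70*a^3 + 157*a^2 - 28*a + 19)/(25*a^2 - 70*a + 49)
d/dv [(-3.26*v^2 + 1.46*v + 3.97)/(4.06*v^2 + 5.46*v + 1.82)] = (-23.7272*v^2 - 44.1028*v - 19.019)/(16.4836*v^4 + 44.3352*v^3 + 44.59*v^2 + 19.8744*v + 3.3124)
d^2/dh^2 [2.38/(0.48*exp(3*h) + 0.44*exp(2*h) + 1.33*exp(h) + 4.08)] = (2.38*(1.44*exp(2*h) + 0.88*exp(h) + 1.33)*(2.88*exp(2*h) + 1.76*exp(h) + 2.66)*exp(h) - (10.2816*exp(2*h) + 4.1888*exp(h) + 3.1654)*(0.48*exp(3*h) + 0.44*exp(2*h) + 1.33*exp(h) + 4.08))*exp(h)/(0.48*exp(3*h) + 0.44*exp(2*h) + 1.33*exp(h) + 4.08)^3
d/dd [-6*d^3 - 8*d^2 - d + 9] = -18*d^2 - 16*d - 1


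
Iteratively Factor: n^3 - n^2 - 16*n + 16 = (n - 4)*(n^2 + 3*n - 4) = (n - 4)*(n + 4)*(n - 1)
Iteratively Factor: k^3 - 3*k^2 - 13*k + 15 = (k - 1)*(k^2 - 2*k - 15) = (k - 5)*(k - 1)*(k + 3)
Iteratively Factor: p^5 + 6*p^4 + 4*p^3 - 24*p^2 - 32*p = (p)*(p^4 + 6*p^3 + 4*p^2 - 24*p - 32) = p*(p - 2)*(p^3 + 8*p^2 + 20*p + 16) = p*(p - 2)*(p + 2)*(p^2 + 6*p + 8) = p*(p - 2)*(p + 2)*(p + 4)*(p + 2)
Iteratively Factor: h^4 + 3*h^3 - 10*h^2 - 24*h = (h - 3)*(h^3 + 6*h^2 + 8*h) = h*(h - 3)*(h^2 + 6*h + 8) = h*(h - 3)*(h + 2)*(h + 4)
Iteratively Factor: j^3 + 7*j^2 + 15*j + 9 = (j + 1)*(j^2 + 6*j + 9) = (j + 1)*(j + 3)*(j + 3)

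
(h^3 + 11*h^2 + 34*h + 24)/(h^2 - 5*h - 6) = (h^2 + 10*h + 24)/(h - 6)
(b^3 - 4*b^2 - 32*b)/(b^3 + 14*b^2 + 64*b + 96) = b*(b - 8)/(b^2 + 10*b + 24)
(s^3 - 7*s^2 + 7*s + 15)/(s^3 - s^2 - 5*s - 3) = (s - 5)/(s + 1)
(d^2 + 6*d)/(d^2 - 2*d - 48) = d/(d - 8)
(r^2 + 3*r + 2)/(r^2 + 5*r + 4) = (r + 2)/(r + 4)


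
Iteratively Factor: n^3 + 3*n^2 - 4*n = (n + 4)*(n^2 - n) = n*(n + 4)*(n - 1)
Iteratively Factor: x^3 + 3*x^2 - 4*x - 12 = (x - 2)*(x^2 + 5*x + 6) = (x - 2)*(x + 2)*(x + 3)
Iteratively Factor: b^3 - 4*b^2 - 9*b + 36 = (b - 4)*(b^2 - 9) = (b - 4)*(b - 3)*(b + 3)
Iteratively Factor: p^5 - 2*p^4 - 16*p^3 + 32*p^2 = (p)*(p^4 - 2*p^3 - 16*p^2 + 32*p) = p*(p - 4)*(p^3 + 2*p^2 - 8*p) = p*(p - 4)*(p - 2)*(p^2 + 4*p) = p*(p - 4)*(p - 2)*(p + 4)*(p)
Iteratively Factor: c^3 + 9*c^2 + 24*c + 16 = (c + 4)*(c^2 + 5*c + 4) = (c + 1)*(c + 4)*(c + 4)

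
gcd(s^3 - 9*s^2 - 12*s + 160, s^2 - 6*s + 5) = s - 5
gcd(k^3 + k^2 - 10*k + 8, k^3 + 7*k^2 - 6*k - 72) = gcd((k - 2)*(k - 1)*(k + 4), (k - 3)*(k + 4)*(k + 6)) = k + 4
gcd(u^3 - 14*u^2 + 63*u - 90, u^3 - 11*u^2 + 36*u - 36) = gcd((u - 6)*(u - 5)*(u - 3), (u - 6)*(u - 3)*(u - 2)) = u^2 - 9*u + 18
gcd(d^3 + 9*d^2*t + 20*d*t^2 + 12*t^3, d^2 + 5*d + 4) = 1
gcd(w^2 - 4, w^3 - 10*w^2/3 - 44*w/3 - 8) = w + 2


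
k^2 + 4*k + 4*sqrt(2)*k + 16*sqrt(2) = (k + 4)*(k + 4*sqrt(2))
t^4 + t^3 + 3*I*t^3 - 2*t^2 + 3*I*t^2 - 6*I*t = t*(t - 1)*(t + 2)*(t + 3*I)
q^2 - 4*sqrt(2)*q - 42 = (q - 7*sqrt(2))*(q + 3*sqrt(2))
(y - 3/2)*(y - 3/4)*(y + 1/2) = y^3 - 7*y^2/4 + 9/16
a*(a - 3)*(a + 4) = a^3 + a^2 - 12*a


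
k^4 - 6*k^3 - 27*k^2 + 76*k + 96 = (k - 8)*(k - 3)*(k + 1)*(k + 4)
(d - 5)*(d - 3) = d^2 - 8*d + 15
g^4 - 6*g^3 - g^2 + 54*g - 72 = (g - 4)*(g - 3)*(g - 2)*(g + 3)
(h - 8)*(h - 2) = h^2 - 10*h + 16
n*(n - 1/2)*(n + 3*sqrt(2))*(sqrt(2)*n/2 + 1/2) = sqrt(2)*n^4/2 - sqrt(2)*n^3/4 + 7*n^3/2 - 7*n^2/4 + 3*sqrt(2)*n^2/2 - 3*sqrt(2)*n/4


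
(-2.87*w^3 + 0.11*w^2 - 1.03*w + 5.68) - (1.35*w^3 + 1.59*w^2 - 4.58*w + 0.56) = -4.22*w^3 - 1.48*w^2 + 3.55*w + 5.12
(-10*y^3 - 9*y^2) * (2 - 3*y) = 30*y^4 + 7*y^3 - 18*y^2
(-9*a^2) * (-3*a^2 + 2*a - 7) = 27*a^4 - 18*a^3 + 63*a^2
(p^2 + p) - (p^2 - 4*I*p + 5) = p + 4*I*p - 5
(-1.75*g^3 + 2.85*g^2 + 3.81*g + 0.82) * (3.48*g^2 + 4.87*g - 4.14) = -6.09*g^5 + 1.3955*g^4 + 34.3833*g^3 + 9.6093*g^2 - 11.78*g - 3.3948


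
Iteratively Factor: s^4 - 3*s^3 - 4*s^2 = (s + 1)*(s^3 - 4*s^2) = s*(s + 1)*(s^2 - 4*s) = s^2*(s + 1)*(s - 4)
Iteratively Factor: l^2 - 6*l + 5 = (l - 5)*(l - 1)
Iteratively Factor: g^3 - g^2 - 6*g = (g + 2)*(g^2 - 3*g) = g*(g + 2)*(g - 3)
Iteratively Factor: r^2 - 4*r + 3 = (r - 3)*(r - 1)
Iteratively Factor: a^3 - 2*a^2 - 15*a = (a - 5)*(a^2 + 3*a) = (a - 5)*(a + 3)*(a)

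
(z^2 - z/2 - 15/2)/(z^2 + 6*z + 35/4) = 2*(z - 3)/(2*z + 7)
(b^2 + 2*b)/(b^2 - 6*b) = (b + 2)/(b - 6)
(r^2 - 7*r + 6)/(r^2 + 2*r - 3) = (r - 6)/(r + 3)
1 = 1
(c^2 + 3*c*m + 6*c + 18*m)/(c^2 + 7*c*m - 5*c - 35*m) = (c^2 + 3*c*m + 6*c + 18*m)/(c^2 + 7*c*m - 5*c - 35*m)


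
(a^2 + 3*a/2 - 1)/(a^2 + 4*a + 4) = (a - 1/2)/(a + 2)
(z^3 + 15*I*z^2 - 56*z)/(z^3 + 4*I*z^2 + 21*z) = (z + 8*I)/(z - 3*I)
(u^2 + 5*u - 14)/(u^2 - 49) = (u - 2)/(u - 7)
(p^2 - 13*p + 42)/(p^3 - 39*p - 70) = (p - 6)/(p^2 + 7*p + 10)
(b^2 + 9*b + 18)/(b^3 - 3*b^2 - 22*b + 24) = (b^2 + 9*b + 18)/(b^3 - 3*b^2 - 22*b + 24)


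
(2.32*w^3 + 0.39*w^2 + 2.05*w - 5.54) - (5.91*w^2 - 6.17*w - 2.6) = 2.32*w^3 - 5.52*w^2 + 8.22*w - 2.94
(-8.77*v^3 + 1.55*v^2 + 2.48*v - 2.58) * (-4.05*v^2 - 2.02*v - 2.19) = 35.5185*v^5 + 11.4379*v^4 + 6.0313*v^3 + 2.0449*v^2 - 0.2196*v + 5.6502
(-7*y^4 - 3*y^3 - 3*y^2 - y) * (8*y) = -56*y^5 - 24*y^4 - 24*y^3 - 8*y^2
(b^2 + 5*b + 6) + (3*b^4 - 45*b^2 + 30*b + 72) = 3*b^4 - 44*b^2 + 35*b + 78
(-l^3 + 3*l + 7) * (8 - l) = l^4 - 8*l^3 - 3*l^2 + 17*l + 56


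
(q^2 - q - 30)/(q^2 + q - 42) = (q + 5)/(q + 7)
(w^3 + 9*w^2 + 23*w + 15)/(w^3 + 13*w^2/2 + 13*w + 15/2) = 2*(w + 5)/(2*w + 5)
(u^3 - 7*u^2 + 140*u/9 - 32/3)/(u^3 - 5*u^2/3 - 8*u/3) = (u^2 - 13*u/3 + 4)/(u*(u + 1))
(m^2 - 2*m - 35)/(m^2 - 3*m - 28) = (m + 5)/(m + 4)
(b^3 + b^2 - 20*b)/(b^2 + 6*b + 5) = b*(b - 4)/(b + 1)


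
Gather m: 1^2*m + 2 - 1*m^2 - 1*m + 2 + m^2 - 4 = 0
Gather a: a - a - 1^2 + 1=0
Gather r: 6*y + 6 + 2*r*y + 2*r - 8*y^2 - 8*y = r*(2*y + 2) - 8*y^2 - 2*y + 6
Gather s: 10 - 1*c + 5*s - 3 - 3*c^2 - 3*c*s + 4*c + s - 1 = -3*c^2 + 3*c + s*(6 - 3*c) + 6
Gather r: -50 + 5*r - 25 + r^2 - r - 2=r^2 + 4*r - 77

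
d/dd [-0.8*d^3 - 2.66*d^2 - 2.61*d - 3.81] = -2.4*d^2 - 5.32*d - 2.61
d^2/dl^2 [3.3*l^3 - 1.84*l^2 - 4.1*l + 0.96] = 19.8*l - 3.68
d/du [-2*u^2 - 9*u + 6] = -4*u - 9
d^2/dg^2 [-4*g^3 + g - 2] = -24*g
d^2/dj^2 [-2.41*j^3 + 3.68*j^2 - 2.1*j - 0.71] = 7.36 - 14.46*j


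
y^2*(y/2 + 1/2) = y^3/2 + y^2/2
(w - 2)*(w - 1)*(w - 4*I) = w^3 - 3*w^2 - 4*I*w^2 + 2*w + 12*I*w - 8*I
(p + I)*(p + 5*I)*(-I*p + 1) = -I*p^3 + 7*p^2 + 11*I*p - 5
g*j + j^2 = j*(g + j)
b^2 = b^2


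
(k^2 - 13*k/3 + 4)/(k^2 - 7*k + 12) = (k - 4/3)/(k - 4)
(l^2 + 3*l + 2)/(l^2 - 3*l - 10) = (l + 1)/(l - 5)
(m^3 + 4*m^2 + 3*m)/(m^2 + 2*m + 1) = m*(m + 3)/(m + 1)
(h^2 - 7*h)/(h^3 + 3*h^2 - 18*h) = (h - 7)/(h^2 + 3*h - 18)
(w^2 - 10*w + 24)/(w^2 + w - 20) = (w - 6)/(w + 5)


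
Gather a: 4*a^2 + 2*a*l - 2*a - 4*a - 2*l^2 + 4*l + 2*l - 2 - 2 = 4*a^2 + a*(2*l - 6) - 2*l^2 + 6*l - 4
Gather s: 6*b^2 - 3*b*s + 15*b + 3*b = 6*b^2 - 3*b*s + 18*b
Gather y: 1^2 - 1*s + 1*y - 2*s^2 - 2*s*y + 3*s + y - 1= -2*s^2 + 2*s + y*(2 - 2*s)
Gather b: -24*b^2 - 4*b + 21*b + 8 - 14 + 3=-24*b^2 + 17*b - 3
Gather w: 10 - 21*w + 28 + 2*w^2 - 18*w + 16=2*w^2 - 39*w + 54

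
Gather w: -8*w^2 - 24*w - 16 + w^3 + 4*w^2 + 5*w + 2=w^3 - 4*w^2 - 19*w - 14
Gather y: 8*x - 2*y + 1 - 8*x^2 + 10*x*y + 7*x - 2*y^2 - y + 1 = -8*x^2 + 15*x - 2*y^2 + y*(10*x - 3) + 2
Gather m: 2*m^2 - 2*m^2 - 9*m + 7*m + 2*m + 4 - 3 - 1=0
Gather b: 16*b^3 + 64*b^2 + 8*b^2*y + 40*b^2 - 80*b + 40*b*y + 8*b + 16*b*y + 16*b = 16*b^3 + b^2*(8*y + 104) + b*(56*y - 56)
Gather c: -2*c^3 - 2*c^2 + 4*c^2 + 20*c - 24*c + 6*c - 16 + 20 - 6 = -2*c^3 + 2*c^2 + 2*c - 2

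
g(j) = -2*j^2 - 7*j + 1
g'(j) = -4*j - 7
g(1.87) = -19.08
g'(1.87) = -14.48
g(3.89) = -56.49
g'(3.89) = -22.56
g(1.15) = -9.70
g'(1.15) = -11.60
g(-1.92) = 7.07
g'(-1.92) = 0.68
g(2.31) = -25.84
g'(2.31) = -16.24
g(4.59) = -73.27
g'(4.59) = -25.36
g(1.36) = -12.22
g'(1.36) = -12.44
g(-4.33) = -6.19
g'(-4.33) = 10.32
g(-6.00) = -29.00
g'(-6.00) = 17.00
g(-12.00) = -203.00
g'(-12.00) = 41.00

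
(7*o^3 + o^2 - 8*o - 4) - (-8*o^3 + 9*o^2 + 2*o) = 15*o^3 - 8*o^2 - 10*o - 4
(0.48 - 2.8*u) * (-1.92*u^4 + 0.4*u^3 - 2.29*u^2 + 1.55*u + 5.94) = 5.376*u^5 - 2.0416*u^4 + 6.604*u^3 - 5.4392*u^2 - 15.888*u + 2.8512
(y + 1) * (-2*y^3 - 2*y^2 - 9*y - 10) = -2*y^4 - 4*y^3 - 11*y^2 - 19*y - 10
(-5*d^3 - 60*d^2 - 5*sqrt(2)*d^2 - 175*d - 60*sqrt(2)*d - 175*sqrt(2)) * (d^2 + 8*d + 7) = -5*d^5 - 100*d^4 - 5*sqrt(2)*d^4 - 690*d^3 - 100*sqrt(2)*d^3 - 1820*d^2 - 690*sqrt(2)*d^2 - 1820*sqrt(2)*d - 1225*d - 1225*sqrt(2)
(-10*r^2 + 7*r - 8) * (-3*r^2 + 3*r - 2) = 30*r^4 - 51*r^3 + 65*r^2 - 38*r + 16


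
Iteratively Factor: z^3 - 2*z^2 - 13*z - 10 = (z - 5)*(z^2 + 3*z + 2) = (z - 5)*(z + 2)*(z + 1)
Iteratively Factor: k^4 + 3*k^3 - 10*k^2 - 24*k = (k - 3)*(k^3 + 6*k^2 + 8*k) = (k - 3)*(k + 2)*(k^2 + 4*k) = k*(k - 3)*(k + 2)*(k + 4)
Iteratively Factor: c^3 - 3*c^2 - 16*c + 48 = (c - 4)*(c^2 + c - 12) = (c - 4)*(c - 3)*(c + 4)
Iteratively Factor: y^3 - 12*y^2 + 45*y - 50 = (y - 2)*(y^2 - 10*y + 25) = (y - 5)*(y - 2)*(y - 5)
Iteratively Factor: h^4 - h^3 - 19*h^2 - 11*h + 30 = (h + 2)*(h^3 - 3*h^2 - 13*h + 15) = (h - 5)*(h + 2)*(h^2 + 2*h - 3) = (h - 5)*(h + 2)*(h + 3)*(h - 1)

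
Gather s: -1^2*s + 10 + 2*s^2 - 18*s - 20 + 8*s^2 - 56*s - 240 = 10*s^2 - 75*s - 250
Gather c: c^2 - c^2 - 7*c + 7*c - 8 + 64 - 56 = 0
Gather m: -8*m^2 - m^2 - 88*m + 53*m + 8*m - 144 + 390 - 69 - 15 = -9*m^2 - 27*m + 162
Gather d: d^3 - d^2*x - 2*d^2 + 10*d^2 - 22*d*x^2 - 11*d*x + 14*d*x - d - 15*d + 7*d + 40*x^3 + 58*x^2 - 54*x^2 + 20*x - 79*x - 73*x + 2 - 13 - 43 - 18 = d^3 + d^2*(8 - x) + d*(-22*x^2 + 3*x - 9) + 40*x^3 + 4*x^2 - 132*x - 72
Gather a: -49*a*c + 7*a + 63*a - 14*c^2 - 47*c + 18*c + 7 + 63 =a*(70 - 49*c) - 14*c^2 - 29*c + 70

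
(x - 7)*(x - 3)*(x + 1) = x^3 - 9*x^2 + 11*x + 21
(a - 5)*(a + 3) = a^2 - 2*a - 15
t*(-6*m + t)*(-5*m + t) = 30*m^2*t - 11*m*t^2 + t^3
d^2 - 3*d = d*(d - 3)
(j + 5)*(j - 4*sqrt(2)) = j^2 - 4*sqrt(2)*j + 5*j - 20*sqrt(2)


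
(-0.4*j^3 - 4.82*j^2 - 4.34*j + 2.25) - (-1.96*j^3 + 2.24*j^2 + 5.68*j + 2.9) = 1.56*j^3 - 7.06*j^2 - 10.02*j - 0.65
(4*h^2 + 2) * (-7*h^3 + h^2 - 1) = -28*h^5 + 4*h^4 - 14*h^3 - 2*h^2 - 2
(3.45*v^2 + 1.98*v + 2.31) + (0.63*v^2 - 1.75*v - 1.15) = 4.08*v^2 + 0.23*v + 1.16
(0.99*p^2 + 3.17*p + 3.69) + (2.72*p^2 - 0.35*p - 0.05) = 3.71*p^2 + 2.82*p + 3.64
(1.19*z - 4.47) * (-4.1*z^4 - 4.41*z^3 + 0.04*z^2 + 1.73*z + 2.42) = -4.879*z^5 + 13.0791*z^4 + 19.7603*z^3 + 1.8799*z^2 - 4.8533*z - 10.8174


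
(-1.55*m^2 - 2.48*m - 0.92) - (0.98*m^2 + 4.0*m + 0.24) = -2.53*m^2 - 6.48*m - 1.16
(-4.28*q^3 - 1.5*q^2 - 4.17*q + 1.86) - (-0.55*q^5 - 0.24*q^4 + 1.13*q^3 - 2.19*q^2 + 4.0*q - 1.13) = 0.55*q^5 + 0.24*q^4 - 5.41*q^3 + 0.69*q^2 - 8.17*q + 2.99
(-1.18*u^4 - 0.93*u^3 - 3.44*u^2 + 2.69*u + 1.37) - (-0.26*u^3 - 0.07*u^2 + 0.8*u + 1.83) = -1.18*u^4 - 0.67*u^3 - 3.37*u^2 + 1.89*u - 0.46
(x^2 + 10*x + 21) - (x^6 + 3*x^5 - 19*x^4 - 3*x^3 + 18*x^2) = -x^6 - 3*x^5 + 19*x^4 + 3*x^3 - 17*x^2 + 10*x + 21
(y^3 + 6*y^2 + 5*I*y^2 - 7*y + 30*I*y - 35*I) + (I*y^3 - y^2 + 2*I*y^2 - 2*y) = y^3 + I*y^3 + 5*y^2 + 7*I*y^2 - 9*y + 30*I*y - 35*I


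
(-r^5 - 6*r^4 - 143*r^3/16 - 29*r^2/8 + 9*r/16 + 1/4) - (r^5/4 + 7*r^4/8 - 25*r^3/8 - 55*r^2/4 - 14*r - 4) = -5*r^5/4 - 55*r^4/8 - 93*r^3/16 + 81*r^2/8 + 233*r/16 + 17/4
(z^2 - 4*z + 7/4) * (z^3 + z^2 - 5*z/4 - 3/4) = z^5 - 3*z^4 - 7*z^3/2 + 6*z^2 + 13*z/16 - 21/16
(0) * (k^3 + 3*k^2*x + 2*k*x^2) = 0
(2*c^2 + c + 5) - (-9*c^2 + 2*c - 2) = 11*c^2 - c + 7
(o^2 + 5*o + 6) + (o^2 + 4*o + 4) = 2*o^2 + 9*o + 10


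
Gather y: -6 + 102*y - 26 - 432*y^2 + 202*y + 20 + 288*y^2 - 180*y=-144*y^2 + 124*y - 12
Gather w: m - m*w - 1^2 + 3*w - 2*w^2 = m - 2*w^2 + w*(3 - m) - 1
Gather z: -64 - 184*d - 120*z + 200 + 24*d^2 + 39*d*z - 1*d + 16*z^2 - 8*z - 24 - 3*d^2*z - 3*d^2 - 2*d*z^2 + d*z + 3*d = 21*d^2 - 182*d + z^2*(16 - 2*d) + z*(-3*d^2 + 40*d - 128) + 112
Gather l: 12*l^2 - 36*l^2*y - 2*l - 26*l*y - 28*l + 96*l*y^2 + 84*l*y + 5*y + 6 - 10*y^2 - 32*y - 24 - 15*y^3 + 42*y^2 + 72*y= l^2*(12 - 36*y) + l*(96*y^2 + 58*y - 30) - 15*y^3 + 32*y^2 + 45*y - 18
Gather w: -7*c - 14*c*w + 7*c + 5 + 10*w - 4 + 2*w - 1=w*(12 - 14*c)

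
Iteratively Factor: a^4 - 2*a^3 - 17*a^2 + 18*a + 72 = (a + 2)*(a^3 - 4*a^2 - 9*a + 36) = (a + 2)*(a + 3)*(a^2 - 7*a + 12) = (a - 4)*(a + 2)*(a + 3)*(a - 3)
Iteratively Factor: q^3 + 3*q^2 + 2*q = (q + 2)*(q^2 + q) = (q + 1)*(q + 2)*(q)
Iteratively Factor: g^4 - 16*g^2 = (g)*(g^3 - 16*g) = g*(g - 4)*(g^2 + 4*g) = g*(g - 4)*(g + 4)*(g)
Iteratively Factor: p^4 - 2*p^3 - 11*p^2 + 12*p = (p)*(p^3 - 2*p^2 - 11*p + 12) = p*(p - 4)*(p^2 + 2*p - 3) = p*(p - 4)*(p + 3)*(p - 1)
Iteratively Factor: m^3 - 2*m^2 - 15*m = (m + 3)*(m^2 - 5*m) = m*(m + 3)*(m - 5)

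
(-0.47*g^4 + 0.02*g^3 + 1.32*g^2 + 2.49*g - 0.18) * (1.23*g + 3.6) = -0.5781*g^5 - 1.6674*g^4 + 1.6956*g^3 + 7.8147*g^2 + 8.7426*g - 0.648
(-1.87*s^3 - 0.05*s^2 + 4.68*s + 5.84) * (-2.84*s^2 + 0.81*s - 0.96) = 5.3108*s^5 - 1.3727*s^4 - 11.5365*s^3 - 12.7468*s^2 + 0.2376*s - 5.6064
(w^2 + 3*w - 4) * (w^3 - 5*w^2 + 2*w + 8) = w^5 - 2*w^4 - 17*w^3 + 34*w^2 + 16*w - 32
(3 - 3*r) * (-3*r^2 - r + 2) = 9*r^3 - 6*r^2 - 9*r + 6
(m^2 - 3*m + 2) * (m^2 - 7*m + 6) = m^4 - 10*m^3 + 29*m^2 - 32*m + 12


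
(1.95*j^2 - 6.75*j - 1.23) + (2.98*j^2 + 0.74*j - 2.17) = 4.93*j^2 - 6.01*j - 3.4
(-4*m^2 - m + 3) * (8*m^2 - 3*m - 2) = -32*m^4 + 4*m^3 + 35*m^2 - 7*m - 6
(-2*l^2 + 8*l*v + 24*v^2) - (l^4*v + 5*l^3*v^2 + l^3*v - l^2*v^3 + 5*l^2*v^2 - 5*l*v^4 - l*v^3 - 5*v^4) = -l^4*v - 5*l^3*v^2 - l^3*v + l^2*v^3 - 5*l^2*v^2 - 2*l^2 + 5*l*v^4 + l*v^3 + 8*l*v + 5*v^4 + 24*v^2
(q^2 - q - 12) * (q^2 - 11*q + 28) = q^4 - 12*q^3 + 27*q^2 + 104*q - 336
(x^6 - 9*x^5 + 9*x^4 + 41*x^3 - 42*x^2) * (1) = x^6 - 9*x^5 + 9*x^4 + 41*x^3 - 42*x^2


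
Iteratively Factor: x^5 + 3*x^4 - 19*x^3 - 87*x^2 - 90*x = (x + 3)*(x^4 - 19*x^2 - 30*x) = (x + 3)^2*(x^3 - 3*x^2 - 10*x) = (x - 5)*(x + 3)^2*(x^2 + 2*x) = (x - 5)*(x + 2)*(x + 3)^2*(x)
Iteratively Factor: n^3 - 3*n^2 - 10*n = (n)*(n^2 - 3*n - 10) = n*(n - 5)*(n + 2)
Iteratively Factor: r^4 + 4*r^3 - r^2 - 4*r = (r + 4)*(r^3 - r) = (r - 1)*(r + 4)*(r^2 + r) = (r - 1)*(r + 1)*(r + 4)*(r)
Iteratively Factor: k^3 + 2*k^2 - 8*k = (k)*(k^2 + 2*k - 8) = k*(k - 2)*(k + 4)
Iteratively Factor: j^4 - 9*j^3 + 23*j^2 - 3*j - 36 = (j - 3)*(j^3 - 6*j^2 + 5*j + 12) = (j - 3)*(j + 1)*(j^2 - 7*j + 12) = (j - 3)^2*(j + 1)*(j - 4)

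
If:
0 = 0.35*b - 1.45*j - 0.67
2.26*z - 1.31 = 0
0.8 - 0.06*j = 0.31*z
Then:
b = 44.75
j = 10.34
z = 0.58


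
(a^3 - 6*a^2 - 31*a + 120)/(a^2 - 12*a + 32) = (a^2 + 2*a - 15)/(a - 4)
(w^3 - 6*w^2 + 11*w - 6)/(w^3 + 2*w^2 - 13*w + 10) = (w - 3)/(w + 5)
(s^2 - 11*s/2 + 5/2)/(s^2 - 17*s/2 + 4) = (s - 5)/(s - 8)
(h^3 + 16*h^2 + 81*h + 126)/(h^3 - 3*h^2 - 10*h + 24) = (h^2 + 13*h + 42)/(h^2 - 6*h + 8)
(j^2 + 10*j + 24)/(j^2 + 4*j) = (j + 6)/j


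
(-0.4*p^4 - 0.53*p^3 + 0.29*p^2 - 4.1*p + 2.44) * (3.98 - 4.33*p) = 1.732*p^5 + 0.7029*p^4 - 3.3651*p^3 + 18.9072*p^2 - 26.8832*p + 9.7112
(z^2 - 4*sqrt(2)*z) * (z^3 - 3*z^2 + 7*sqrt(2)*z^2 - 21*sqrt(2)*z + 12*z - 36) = z^5 - 3*z^4 + 3*sqrt(2)*z^4 - 44*z^3 - 9*sqrt(2)*z^3 - 48*sqrt(2)*z^2 + 132*z^2 + 144*sqrt(2)*z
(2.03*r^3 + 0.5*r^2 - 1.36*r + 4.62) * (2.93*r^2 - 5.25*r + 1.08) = 5.9479*r^5 - 9.1925*r^4 - 4.4174*r^3 + 21.2166*r^2 - 25.7238*r + 4.9896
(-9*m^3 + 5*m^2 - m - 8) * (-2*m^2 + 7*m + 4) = 18*m^5 - 73*m^4 + m^3 + 29*m^2 - 60*m - 32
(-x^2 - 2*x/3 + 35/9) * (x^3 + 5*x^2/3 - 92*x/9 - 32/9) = -x^5 - 7*x^4/3 + 13*x^3 + 455*x^2/27 - 3028*x/81 - 1120/81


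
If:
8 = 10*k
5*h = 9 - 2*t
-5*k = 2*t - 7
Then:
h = 6/5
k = 4/5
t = 3/2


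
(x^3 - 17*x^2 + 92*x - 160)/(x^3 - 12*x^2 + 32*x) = (x - 5)/x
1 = 1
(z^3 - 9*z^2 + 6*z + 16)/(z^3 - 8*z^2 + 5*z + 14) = (z - 8)/(z - 7)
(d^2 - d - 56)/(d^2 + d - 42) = (d - 8)/(d - 6)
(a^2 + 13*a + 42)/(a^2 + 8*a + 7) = (a + 6)/(a + 1)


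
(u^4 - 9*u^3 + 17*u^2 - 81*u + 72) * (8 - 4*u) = -4*u^5 + 44*u^4 - 140*u^3 + 460*u^2 - 936*u + 576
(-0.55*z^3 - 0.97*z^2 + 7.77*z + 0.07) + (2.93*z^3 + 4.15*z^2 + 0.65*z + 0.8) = 2.38*z^3 + 3.18*z^2 + 8.42*z + 0.87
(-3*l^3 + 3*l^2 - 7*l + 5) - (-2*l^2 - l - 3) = -3*l^3 + 5*l^2 - 6*l + 8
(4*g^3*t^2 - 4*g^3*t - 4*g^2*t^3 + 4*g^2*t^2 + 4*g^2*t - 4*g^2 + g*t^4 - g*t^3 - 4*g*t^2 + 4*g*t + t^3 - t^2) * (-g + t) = -4*g^4*t^2 + 4*g^4*t + 8*g^3*t^3 - 8*g^3*t^2 - 4*g^3*t + 4*g^3 - 5*g^2*t^4 + 5*g^2*t^3 + 8*g^2*t^2 - 8*g^2*t + g*t^5 - g*t^4 - 5*g*t^3 + 5*g*t^2 + t^4 - t^3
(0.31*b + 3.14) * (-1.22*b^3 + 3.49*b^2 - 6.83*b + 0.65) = -0.3782*b^4 - 2.7489*b^3 + 8.8413*b^2 - 21.2447*b + 2.041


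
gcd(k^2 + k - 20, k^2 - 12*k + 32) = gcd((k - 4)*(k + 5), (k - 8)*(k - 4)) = k - 4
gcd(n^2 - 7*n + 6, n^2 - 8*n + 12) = n - 6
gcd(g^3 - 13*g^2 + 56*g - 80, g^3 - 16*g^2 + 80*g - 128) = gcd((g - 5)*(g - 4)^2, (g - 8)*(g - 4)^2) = g^2 - 8*g + 16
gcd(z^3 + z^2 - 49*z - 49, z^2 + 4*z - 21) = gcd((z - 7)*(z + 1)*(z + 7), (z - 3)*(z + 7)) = z + 7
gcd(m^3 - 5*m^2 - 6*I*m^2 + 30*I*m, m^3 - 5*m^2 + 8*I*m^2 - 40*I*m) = m^2 - 5*m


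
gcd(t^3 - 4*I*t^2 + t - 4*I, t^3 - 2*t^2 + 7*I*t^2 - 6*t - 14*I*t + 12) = t + I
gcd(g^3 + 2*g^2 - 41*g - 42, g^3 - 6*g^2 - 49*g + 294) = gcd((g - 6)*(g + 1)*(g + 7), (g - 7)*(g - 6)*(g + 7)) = g^2 + g - 42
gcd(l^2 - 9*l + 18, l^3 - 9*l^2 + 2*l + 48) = l - 3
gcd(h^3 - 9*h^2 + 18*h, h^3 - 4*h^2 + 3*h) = h^2 - 3*h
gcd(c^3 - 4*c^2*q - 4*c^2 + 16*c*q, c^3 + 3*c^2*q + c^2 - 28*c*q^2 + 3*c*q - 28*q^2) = -c + 4*q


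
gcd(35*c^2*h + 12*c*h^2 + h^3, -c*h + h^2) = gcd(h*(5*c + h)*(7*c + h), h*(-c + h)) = h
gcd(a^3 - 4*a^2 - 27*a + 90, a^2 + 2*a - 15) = a^2 + 2*a - 15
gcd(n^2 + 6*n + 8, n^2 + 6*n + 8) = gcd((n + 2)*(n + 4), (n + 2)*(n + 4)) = n^2 + 6*n + 8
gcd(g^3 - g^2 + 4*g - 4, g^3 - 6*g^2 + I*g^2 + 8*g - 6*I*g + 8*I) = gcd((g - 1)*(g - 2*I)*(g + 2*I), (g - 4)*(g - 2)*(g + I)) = 1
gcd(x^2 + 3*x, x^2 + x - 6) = x + 3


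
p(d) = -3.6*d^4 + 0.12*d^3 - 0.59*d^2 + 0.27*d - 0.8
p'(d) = -14.4*d^3 + 0.36*d^2 - 1.18*d + 0.27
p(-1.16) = -8.61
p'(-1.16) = 24.60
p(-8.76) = -21328.28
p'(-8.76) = 9718.22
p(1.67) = -29.44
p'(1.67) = -67.76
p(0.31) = -0.80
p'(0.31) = -0.49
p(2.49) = -140.32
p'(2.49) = -222.75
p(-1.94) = -55.41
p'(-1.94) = 109.05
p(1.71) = -32.24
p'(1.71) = -72.70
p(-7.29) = -10248.08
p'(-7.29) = 5606.86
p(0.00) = -0.80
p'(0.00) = 0.27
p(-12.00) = -74945.96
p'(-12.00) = 24949.47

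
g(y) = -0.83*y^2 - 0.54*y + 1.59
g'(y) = -1.66*y - 0.54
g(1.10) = -0.01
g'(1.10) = -2.37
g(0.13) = 1.51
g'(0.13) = -0.76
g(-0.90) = 1.40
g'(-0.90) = 0.95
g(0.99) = 0.24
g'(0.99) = -2.18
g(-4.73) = -14.43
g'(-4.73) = 7.31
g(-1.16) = 1.10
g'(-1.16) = 1.39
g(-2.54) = -2.39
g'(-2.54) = 3.68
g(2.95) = -7.23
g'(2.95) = -5.44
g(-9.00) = -60.78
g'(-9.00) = 14.40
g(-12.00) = -111.45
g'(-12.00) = 19.38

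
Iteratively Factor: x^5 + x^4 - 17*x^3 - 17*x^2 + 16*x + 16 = (x + 1)*(x^4 - 17*x^2 + 16) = (x - 1)*(x + 1)*(x^3 + x^2 - 16*x - 16) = (x - 4)*(x - 1)*(x + 1)*(x^2 + 5*x + 4) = (x - 4)*(x - 1)*(x + 1)*(x + 4)*(x + 1)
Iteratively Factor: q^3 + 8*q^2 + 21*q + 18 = (q + 3)*(q^2 + 5*q + 6) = (q + 2)*(q + 3)*(q + 3)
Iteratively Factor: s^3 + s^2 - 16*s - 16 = (s - 4)*(s^2 + 5*s + 4) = (s - 4)*(s + 4)*(s + 1)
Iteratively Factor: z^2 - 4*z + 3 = (z - 1)*(z - 3)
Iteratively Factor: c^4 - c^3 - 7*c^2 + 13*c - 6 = (c - 1)*(c^3 - 7*c + 6) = (c - 1)*(c + 3)*(c^2 - 3*c + 2) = (c - 2)*(c - 1)*(c + 3)*(c - 1)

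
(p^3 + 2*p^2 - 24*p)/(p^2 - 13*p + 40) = p*(p^2 + 2*p - 24)/(p^2 - 13*p + 40)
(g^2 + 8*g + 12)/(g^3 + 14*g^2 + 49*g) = (g^2 + 8*g + 12)/(g*(g^2 + 14*g + 49))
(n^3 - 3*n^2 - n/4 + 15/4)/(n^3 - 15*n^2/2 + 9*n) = (2*n^2 - 3*n - 5)/(2*n*(n - 6))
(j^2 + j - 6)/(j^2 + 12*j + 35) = (j^2 + j - 6)/(j^2 + 12*j + 35)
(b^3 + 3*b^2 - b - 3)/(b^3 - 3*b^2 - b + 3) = (b + 3)/(b - 3)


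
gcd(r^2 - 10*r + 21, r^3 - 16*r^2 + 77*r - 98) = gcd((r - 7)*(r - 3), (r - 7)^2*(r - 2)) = r - 7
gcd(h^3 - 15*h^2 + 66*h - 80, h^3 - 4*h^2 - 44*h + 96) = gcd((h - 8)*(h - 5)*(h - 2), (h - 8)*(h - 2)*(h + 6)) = h^2 - 10*h + 16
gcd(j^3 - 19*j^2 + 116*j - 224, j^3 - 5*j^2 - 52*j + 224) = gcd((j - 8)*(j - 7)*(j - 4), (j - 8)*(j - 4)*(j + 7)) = j^2 - 12*j + 32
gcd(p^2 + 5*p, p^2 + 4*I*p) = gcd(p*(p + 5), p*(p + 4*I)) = p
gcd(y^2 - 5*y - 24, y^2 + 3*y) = y + 3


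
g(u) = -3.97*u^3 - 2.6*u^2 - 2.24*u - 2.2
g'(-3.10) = -100.58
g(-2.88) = 77.52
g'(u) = -11.91*u^2 - 5.2*u - 2.24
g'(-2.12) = -44.74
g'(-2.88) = -86.05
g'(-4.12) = -182.98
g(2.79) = -114.91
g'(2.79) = -109.46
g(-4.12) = 240.54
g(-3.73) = 176.01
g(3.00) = -139.51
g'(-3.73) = -148.55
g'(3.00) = -125.03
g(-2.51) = 49.82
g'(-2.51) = -64.22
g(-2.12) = 28.69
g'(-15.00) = -2603.99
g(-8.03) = 1903.73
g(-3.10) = 98.03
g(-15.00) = 12845.15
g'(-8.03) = -728.45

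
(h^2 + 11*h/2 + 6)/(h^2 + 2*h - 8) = (h + 3/2)/(h - 2)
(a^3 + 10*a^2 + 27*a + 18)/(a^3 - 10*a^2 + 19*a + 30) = (a^2 + 9*a + 18)/(a^2 - 11*a + 30)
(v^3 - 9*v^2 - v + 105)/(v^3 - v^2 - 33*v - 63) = (v - 5)/(v + 3)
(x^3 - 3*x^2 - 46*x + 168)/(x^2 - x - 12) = (x^2 + x - 42)/(x + 3)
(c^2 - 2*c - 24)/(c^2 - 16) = (c - 6)/(c - 4)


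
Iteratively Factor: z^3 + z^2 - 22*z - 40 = (z + 4)*(z^2 - 3*z - 10) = (z - 5)*(z + 4)*(z + 2)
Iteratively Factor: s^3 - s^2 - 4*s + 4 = (s - 1)*(s^2 - 4) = (s - 1)*(s + 2)*(s - 2)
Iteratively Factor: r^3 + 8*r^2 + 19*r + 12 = (r + 3)*(r^2 + 5*r + 4) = (r + 3)*(r + 4)*(r + 1)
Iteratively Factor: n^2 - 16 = (n + 4)*(n - 4)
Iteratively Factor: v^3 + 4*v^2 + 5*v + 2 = (v + 2)*(v^2 + 2*v + 1) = (v + 1)*(v + 2)*(v + 1)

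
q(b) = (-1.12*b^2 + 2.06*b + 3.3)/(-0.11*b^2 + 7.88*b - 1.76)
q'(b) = (2.06 - 2.24*b)/(-0.11*b^2 + 7.88*b - 1.76) + (0.22*b - 7.88)*(-1.12*b^2 + 2.06*b + 3.3)/(-0.11*b^2 + 7.88*b - 1.76)^2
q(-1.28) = 0.10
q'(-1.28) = -0.34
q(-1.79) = 0.25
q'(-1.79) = -0.25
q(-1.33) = 0.11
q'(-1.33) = -0.33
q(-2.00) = 0.30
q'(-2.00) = -0.23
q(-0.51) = -0.34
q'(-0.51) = -1.02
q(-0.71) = -0.17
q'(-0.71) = -0.68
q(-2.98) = 0.49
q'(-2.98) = -0.17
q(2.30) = 0.13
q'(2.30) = -0.26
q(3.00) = -0.03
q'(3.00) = -0.21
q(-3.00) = 0.49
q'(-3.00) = -0.17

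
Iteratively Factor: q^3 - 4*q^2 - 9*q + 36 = (q - 3)*(q^2 - q - 12) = (q - 4)*(q - 3)*(q + 3)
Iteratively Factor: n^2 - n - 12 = (n - 4)*(n + 3)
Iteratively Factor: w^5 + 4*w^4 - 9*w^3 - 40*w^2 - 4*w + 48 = (w + 4)*(w^4 - 9*w^2 - 4*w + 12) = (w + 2)*(w + 4)*(w^3 - 2*w^2 - 5*w + 6) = (w - 1)*(w + 2)*(w + 4)*(w^2 - w - 6) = (w - 3)*(w - 1)*(w + 2)*(w + 4)*(w + 2)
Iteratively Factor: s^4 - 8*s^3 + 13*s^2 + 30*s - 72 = (s - 4)*(s^3 - 4*s^2 - 3*s + 18) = (s - 4)*(s - 3)*(s^2 - s - 6) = (s - 4)*(s - 3)*(s + 2)*(s - 3)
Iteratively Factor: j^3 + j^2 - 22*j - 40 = (j - 5)*(j^2 + 6*j + 8) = (j - 5)*(j + 4)*(j + 2)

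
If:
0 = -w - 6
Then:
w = -6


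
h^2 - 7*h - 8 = (h - 8)*(h + 1)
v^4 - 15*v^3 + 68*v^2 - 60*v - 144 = (v - 6)^2*(v - 4)*(v + 1)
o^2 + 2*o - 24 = (o - 4)*(o + 6)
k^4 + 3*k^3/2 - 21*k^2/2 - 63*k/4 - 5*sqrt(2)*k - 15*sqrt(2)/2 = (k + 3/2)*(k - 5*sqrt(2)/2)*(k + sqrt(2)/2)*(k + 2*sqrt(2))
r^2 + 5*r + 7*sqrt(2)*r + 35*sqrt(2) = (r + 5)*(r + 7*sqrt(2))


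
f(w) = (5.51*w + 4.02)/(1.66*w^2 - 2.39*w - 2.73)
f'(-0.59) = -1.35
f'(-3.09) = -0.12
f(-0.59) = -1.04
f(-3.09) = -0.63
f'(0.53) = -1.21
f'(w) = (2.39 - 3.32*w)*(5.51*w + 4.02)/(1.66*w^2 - 2.39*w - 2.73)^2 + 5.51/(1.66*w^2 - 2.39*w - 2.73) = (9.1466*w^2 - 13.1689*w - (3.32*w - 2.39)*(5.51*w + 4.02) - 15.0423)/(-1.66*w^2 + 2.39*w + 2.73)^2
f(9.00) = 0.49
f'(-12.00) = -0.02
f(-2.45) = -0.72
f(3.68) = 2.22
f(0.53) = -1.97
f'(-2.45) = -0.16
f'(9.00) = -0.07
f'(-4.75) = -0.07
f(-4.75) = -0.48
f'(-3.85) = -0.09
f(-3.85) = -0.55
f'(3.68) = -1.49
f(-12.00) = -0.23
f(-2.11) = -0.78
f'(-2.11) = -0.19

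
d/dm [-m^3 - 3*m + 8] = -3*m^2 - 3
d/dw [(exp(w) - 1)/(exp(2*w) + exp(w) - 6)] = ((1 - exp(w))*(2*exp(w) + 1) + exp(2*w) + exp(w) - 6)*exp(w)/(exp(2*w) + exp(w) - 6)^2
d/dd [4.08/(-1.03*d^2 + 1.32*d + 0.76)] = (8.4048*d - 5.3856)/(-1.03*d^2 + 1.32*d + 0.76)^2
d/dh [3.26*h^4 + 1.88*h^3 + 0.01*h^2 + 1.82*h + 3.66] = 13.04*h^3 + 5.64*h^2 + 0.02*h + 1.82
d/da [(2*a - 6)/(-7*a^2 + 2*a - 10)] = 2*(7*a^2 - 42*a - 4)/(49*a^4 - 28*a^3 + 144*a^2 - 40*a + 100)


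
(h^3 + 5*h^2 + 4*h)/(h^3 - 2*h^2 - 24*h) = (h + 1)/(h - 6)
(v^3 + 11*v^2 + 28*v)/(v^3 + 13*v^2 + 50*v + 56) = v/(v + 2)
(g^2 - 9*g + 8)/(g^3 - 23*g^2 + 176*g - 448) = (g - 1)/(g^2 - 15*g + 56)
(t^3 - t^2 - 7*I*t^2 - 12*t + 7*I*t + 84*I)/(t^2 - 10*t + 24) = (t^2 + t*(3 - 7*I) - 21*I)/(t - 6)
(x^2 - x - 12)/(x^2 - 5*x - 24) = (x - 4)/(x - 8)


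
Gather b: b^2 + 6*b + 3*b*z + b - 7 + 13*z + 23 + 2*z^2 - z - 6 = b^2 + b*(3*z + 7) + 2*z^2 + 12*z + 10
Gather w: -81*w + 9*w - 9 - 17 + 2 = -72*w - 24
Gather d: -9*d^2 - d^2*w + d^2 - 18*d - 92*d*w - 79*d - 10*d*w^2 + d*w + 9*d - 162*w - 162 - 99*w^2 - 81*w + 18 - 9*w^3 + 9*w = d^2*(-w - 8) + d*(-10*w^2 - 91*w - 88) - 9*w^3 - 99*w^2 - 234*w - 144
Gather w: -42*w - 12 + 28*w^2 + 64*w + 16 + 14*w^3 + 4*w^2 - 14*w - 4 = 14*w^3 + 32*w^2 + 8*w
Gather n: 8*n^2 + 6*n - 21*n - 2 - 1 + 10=8*n^2 - 15*n + 7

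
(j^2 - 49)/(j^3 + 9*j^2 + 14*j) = (j - 7)/(j*(j + 2))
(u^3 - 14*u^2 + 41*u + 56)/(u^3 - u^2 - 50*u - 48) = (u - 7)/(u + 6)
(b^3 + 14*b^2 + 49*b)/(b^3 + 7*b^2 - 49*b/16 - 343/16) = 16*b*(b + 7)/(16*b^2 - 49)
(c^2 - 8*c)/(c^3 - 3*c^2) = (c - 8)/(c*(c - 3))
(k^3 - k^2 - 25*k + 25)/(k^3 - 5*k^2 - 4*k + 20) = (k^2 + 4*k - 5)/(k^2 - 4)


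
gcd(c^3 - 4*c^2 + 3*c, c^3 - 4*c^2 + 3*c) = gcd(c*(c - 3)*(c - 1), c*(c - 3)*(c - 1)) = c^3 - 4*c^2 + 3*c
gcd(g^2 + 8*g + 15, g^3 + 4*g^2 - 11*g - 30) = g + 5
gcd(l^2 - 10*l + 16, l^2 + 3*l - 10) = l - 2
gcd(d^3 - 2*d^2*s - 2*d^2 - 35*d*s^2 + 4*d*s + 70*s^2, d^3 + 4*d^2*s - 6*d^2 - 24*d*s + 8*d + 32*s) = d - 2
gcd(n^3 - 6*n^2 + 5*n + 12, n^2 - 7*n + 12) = n^2 - 7*n + 12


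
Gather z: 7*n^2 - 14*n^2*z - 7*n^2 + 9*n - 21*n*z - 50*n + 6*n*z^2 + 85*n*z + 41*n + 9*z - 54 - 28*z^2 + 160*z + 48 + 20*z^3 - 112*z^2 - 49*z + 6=20*z^3 + z^2*(6*n - 140) + z*(-14*n^2 + 64*n + 120)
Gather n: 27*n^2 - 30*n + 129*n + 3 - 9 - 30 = 27*n^2 + 99*n - 36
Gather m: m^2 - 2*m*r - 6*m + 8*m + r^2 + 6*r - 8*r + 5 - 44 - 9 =m^2 + m*(2 - 2*r) + r^2 - 2*r - 48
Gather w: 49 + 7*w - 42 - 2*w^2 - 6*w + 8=-2*w^2 + w + 15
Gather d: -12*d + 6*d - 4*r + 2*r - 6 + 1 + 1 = -6*d - 2*r - 4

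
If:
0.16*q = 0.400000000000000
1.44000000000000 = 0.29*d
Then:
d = 4.97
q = 2.50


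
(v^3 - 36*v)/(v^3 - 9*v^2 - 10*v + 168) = v*(v + 6)/(v^2 - 3*v - 28)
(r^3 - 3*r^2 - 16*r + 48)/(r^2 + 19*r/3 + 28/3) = 3*(r^2 - 7*r + 12)/(3*r + 7)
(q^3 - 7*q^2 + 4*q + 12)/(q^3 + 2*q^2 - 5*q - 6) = (q - 6)/(q + 3)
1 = 1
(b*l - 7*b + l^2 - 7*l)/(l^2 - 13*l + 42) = (b + l)/(l - 6)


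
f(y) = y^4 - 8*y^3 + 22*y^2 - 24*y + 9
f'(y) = 4*y^3 - 24*y^2 + 44*y - 24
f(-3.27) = 716.79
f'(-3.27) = -564.37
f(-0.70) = 39.56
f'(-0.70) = -67.93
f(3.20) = 0.19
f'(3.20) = 2.11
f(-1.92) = 206.39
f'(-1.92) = -225.27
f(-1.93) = 208.66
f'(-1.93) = -227.07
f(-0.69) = 38.89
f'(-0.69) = -67.10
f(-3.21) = 683.51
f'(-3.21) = -544.84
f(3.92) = 7.22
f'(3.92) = 20.63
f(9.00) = 2304.00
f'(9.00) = 1344.00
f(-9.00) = 14400.00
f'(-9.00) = -5280.00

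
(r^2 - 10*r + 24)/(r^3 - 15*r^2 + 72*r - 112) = (r - 6)/(r^2 - 11*r + 28)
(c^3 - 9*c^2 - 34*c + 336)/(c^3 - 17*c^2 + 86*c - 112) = (c + 6)/(c - 2)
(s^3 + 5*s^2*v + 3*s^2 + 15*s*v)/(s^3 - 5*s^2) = (s^2 + 5*s*v + 3*s + 15*v)/(s*(s - 5))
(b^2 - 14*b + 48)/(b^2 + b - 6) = (b^2 - 14*b + 48)/(b^2 + b - 6)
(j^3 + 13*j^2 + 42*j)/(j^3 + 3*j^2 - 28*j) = (j + 6)/(j - 4)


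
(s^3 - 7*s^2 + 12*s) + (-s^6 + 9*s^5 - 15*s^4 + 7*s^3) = -s^6 + 9*s^5 - 15*s^4 + 8*s^3 - 7*s^2 + 12*s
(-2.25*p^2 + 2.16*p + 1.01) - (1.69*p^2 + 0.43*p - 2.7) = -3.94*p^2 + 1.73*p + 3.71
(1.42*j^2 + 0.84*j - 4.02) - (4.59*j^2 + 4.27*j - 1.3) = -3.17*j^2 - 3.43*j - 2.72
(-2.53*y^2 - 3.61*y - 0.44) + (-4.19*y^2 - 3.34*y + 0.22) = -6.72*y^2 - 6.95*y - 0.22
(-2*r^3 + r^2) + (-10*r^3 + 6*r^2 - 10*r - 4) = -12*r^3 + 7*r^2 - 10*r - 4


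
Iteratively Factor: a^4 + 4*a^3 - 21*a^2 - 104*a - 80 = (a + 4)*(a^3 - 21*a - 20) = (a + 1)*(a + 4)*(a^2 - a - 20) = (a - 5)*(a + 1)*(a + 4)*(a + 4)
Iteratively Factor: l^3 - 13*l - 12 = (l - 4)*(l^2 + 4*l + 3) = (l - 4)*(l + 3)*(l + 1)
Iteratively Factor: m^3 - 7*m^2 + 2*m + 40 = (m + 2)*(m^2 - 9*m + 20) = (m - 4)*(m + 2)*(m - 5)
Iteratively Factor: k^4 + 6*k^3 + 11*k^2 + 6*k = (k)*(k^3 + 6*k^2 + 11*k + 6) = k*(k + 2)*(k^2 + 4*k + 3) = k*(k + 2)*(k + 3)*(k + 1)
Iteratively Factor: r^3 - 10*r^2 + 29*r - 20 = (r - 5)*(r^2 - 5*r + 4) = (r - 5)*(r - 1)*(r - 4)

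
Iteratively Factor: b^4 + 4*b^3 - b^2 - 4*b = (b + 4)*(b^3 - b) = (b - 1)*(b + 4)*(b^2 + b) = b*(b - 1)*(b + 4)*(b + 1)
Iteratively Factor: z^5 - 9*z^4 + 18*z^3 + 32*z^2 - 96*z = (z - 4)*(z^4 - 5*z^3 - 2*z^2 + 24*z) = (z - 4)^2*(z^3 - z^2 - 6*z) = (z - 4)^2*(z + 2)*(z^2 - 3*z) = (z - 4)^2*(z - 3)*(z + 2)*(z)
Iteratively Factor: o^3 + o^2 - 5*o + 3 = (o - 1)*(o^2 + 2*o - 3) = (o - 1)^2*(o + 3)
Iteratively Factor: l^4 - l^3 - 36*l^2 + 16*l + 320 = (l - 4)*(l^3 + 3*l^2 - 24*l - 80) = (l - 5)*(l - 4)*(l^2 + 8*l + 16) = (l - 5)*(l - 4)*(l + 4)*(l + 4)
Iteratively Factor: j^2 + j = (j + 1)*(j)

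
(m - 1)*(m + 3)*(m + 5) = m^3 + 7*m^2 + 7*m - 15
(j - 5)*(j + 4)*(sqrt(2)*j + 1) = sqrt(2)*j^3 - sqrt(2)*j^2 + j^2 - 20*sqrt(2)*j - j - 20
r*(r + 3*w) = r^2 + 3*r*w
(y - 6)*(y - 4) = y^2 - 10*y + 24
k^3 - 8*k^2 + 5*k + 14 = (k - 7)*(k - 2)*(k + 1)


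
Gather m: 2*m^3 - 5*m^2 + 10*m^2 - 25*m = 2*m^3 + 5*m^2 - 25*m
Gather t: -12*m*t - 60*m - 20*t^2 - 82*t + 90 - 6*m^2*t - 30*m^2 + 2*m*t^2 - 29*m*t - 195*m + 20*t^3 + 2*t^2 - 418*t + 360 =-30*m^2 - 255*m + 20*t^3 + t^2*(2*m - 18) + t*(-6*m^2 - 41*m - 500) + 450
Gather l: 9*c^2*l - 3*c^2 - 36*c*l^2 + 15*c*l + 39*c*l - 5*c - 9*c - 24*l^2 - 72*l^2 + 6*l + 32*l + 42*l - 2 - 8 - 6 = -3*c^2 - 14*c + l^2*(-36*c - 96) + l*(9*c^2 + 54*c + 80) - 16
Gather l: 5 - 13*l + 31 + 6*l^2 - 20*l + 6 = 6*l^2 - 33*l + 42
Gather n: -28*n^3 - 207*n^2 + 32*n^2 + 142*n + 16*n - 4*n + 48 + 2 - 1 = -28*n^3 - 175*n^2 + 154*n + 49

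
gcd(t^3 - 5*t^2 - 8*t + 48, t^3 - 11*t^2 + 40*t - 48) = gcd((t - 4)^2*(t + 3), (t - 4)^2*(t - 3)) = t^2 - 8*t + 16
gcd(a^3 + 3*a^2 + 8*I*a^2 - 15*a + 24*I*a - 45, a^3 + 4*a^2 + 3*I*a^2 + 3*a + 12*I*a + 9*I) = a^2 + a*(3 + 3*I) + 9*I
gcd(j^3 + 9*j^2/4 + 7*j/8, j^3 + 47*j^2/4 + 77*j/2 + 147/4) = j + 7/4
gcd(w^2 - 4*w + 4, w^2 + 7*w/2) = 1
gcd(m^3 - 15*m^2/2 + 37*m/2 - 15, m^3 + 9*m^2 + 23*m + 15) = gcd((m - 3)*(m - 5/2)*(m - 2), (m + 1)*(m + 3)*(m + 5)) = 1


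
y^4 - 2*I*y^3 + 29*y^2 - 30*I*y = y*(y - 6*I)*(y - I)*(y + 5*I)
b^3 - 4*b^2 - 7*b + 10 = (b - 5)*(b - 1)*(b + 2)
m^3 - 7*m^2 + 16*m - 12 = (m - 3)*(m - 2)^2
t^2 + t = t*(t + 1)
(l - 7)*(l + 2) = l^2 - 5*l - 14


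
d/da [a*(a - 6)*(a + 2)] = 3*a^2 - 8*a - 12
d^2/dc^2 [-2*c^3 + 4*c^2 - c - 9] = 8 - 12*c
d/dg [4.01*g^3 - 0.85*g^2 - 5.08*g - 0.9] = 12.03*g^2 - 1.7*g - 5.08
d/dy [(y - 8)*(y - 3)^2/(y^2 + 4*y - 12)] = (y^4 + 8*y^3 - 149*y^2 + 480*y - 396)/(y^4 + 8*y^3 - 8*y^2 - 96*y + 144)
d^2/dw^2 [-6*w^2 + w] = -12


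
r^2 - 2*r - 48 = (r - 8)*(r + 6)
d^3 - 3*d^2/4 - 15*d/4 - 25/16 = (d - 5/2)*(d + 1/2)*(d + 5/4)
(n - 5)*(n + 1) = n^2 - 4*n - 5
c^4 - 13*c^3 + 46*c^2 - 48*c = c*(c - 8)*(c - 3)*(c - 2)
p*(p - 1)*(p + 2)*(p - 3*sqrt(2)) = p^4 - 3*sqrt(2)*p^3 + p^3 - 3*sqrt(2)*p^2 - 2*p^2 + 6*sqrt(2)*p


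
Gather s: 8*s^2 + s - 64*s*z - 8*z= 8*s^2 + s*(1 - 64*z) - 8*z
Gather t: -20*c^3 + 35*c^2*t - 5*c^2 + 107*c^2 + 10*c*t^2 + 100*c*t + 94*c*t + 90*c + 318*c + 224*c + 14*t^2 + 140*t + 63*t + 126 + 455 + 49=-20*c^3 + 102*c^2 + 632*c + t^2*(10*c + 14) + t*(35*c^2 + 194*c + 203) + 630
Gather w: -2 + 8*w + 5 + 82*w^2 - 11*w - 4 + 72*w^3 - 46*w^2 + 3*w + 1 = 72*w^3 + 36*w^2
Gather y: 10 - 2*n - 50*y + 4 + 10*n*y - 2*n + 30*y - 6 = -4*n + y*(10*n - 20) + 8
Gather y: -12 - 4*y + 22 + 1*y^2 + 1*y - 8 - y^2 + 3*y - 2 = 0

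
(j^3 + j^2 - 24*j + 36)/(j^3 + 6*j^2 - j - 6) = (j^2 - 5*j + 6)/(j^2 - 1)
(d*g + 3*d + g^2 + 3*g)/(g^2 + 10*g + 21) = (d + g)/(g + 7)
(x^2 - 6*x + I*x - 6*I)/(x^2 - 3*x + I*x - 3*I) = (x - 6)/(x - 3)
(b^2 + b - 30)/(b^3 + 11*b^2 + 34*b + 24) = (b - 5)/(b^2 + 5*b + 4)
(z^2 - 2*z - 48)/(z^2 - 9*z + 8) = (z + 6)/(z - 1)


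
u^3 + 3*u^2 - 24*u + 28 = (u - 2)^2*(u + 7)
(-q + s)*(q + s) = -q^2 + s^2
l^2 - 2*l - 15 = (l - 5)*(l + 3)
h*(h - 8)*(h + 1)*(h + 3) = h^4 - 4*h^3 - 29*h^2 - 24*h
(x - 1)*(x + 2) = x^2 + x - 2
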